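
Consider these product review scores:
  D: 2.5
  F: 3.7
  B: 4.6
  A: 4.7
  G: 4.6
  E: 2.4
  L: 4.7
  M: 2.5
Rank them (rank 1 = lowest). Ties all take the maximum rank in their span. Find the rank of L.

Sorted (ascending): 2.4, 2.5, 2.5, 3.7, 4.6, 4.6, 4.7, 4.7
The 2 values of 2.5 occupy positions 2–3 → each gets rank 3.
The 2 values of 4.6 occupy positions 5–6 → each gets rank 6.
The 2 values of 4.7 occupy positions 7–8 → each gets rank 8.
L has value 4.7 → rank 8.

8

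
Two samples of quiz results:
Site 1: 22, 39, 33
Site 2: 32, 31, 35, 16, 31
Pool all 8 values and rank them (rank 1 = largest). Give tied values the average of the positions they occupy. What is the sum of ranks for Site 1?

Sorted (descending): 39, 35, 33, 32, 31, 31, 22, 16
The 2 values of 31 occupy positions 5–6 → average rank (5+6)/2 = 5.5.
Site 1 values → pooled ranks: 22→7, 39→1, 33→3
Rank sum = 7 + 1 + 3 = 11

11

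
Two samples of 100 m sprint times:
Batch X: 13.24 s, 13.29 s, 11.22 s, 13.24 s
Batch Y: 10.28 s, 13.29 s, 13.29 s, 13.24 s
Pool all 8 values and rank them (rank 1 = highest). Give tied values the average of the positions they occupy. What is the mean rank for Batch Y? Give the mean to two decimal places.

Sorted (descending): 13.29, 13.29, 13.29, 13.24, 13.24, 13.24, 11.22, 10.28
The 3 values of 13.29 occupy positions 1–3 → average rank 2.
The 3 values of 13.24 occupy positions 4–6 → average rank 5.
Batch Y values → pooled ranks: 10.28→8, 13.29→2, 13.29→2, 13.24→5
Mean rank = (8 + 2 + 2 + 5) / 4 = 4.25

4.25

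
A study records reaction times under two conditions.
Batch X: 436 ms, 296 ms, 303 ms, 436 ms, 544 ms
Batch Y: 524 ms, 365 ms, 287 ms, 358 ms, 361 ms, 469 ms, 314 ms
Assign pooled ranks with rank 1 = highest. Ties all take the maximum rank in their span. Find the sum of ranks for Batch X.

32

Sorted (descending): 544, 524, 469, 436, 436, 365, 361, 358, 314, 303, 296, 287
The 2 values of 436 occupy positions 4–5 → each gets rank 5.
Batch X values → pooled ranks: 436→5, 296→11, 303→10, 436→5, 544→1
Rank sum = 5 + 11 + 10 + 5 + 1 = 32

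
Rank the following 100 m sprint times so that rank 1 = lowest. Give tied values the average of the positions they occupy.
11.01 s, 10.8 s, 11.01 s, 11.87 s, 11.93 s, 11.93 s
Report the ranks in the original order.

2.5, 1, 2.5, 4, 5.5, 5.5

Sorted (ascending): 10.8, 11.01, 11.01, 11.87, 11.93, 11.93
The 2 values of 11.01 occupy positions 2–3 → average rank (2+3)/2 = 2.5.
The 2 values of 11.93 occupy positions 5–6 → average rank (5+6)/2 = 5.5.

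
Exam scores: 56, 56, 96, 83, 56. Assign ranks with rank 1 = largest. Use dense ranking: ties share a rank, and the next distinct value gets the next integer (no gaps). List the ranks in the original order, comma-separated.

Sorted (descending): 96, 83, 56, 56, 56
The 3 values of 56 share dense rank 3.
Remaining distinct values take the next consecutive integers.

3, 3, 1, 2, 3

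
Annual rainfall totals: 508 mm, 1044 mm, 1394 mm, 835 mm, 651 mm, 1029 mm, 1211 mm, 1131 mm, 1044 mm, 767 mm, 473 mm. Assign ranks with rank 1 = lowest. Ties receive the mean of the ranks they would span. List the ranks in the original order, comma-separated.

2, 7.5, 11, 5, 3, 6, 10, 9, 7.5, 4, 1

Sorted (ascending): 473, 508, 651, 767, 835, 1029, 1044, 1044, 1131, 1211, 1394
The 2 values of 1044 occupy positions 7–8 → average rank (7+8)/2 = 7.5.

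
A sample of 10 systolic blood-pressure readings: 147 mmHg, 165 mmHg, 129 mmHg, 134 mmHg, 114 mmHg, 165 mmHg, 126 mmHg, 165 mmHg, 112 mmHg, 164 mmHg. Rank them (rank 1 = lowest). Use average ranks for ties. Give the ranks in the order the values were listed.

Sorted (ascending): 112, 114, 126, 129, 134, 147, 164, 165, 165, 165
The 3 values of 165 occupy positions 8–10 → average rank 9.

6, 9, 4, 5, 2, 9, 3, 9, 1, 7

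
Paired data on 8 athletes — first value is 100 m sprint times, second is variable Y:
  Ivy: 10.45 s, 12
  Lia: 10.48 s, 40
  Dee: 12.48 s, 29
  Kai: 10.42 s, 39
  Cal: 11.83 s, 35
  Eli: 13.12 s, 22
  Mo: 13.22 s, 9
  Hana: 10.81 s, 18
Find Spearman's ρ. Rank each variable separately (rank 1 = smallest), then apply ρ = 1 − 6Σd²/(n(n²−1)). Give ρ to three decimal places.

Ranks of variable 1: 2, 3, 6, 1, 5, 7, 8, 4
Ranks of variable 2: 2, 8, 5, 7, 6, 4, 1, 3
d = r₁ − r₂: 0, -5, 1, -6, -1, 3, 7, 1
d²: 0, 25, 1, 36, 1, 9, 49, 1; Σd² = 122
ρ = 1 − 6·122/(8·63) = 1 − 732/504 = -0.452

-0.452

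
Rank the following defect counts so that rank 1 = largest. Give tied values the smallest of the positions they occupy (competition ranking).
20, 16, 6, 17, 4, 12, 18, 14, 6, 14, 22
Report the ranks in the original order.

Sorted (descending): 22, 20, 18, 17, 16, 14, 14, 12, 6, 6, 4
The 2 values of 14 occupy positions 6–7 → each gets rank 6.
The 2 values of 6 occupy positions 9–10 → each gets rank 9.

2, 5, 9, 4, 11, 8, 3, 6, 9, 6, 1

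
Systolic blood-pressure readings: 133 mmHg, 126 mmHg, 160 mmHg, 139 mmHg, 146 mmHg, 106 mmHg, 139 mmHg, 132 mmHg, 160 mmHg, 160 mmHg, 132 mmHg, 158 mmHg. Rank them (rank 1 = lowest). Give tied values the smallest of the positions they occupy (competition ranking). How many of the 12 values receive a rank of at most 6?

Sorted (ascending): 106, 126, 132, 132, 133, 139, 139, 146, 158, 160, 160, 160
The 2 values of 132 occupy positions 3–4 → each gets rank 3.
The 2 values of 139 occupy positions 6–7 → each gets rank 6.
The 3 values of 160 occupy positions 10–12 → each gets rank 10.
Ranks ≤ 6: {1, 2, 3, 3, 5, 6, 6} → 7 values.

7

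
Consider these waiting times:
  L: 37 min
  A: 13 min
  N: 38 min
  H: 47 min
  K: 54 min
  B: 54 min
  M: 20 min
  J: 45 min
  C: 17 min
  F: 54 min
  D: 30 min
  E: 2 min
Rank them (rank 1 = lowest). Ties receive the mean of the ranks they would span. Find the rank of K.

Sorted (ascending): 2, 13, 17, 20, 30, 37, 38, 45, 47, 54, 54, 54
The 3 values of 54 occupy positions 10–12 → average rank 11.
K has value 54 min → rank 11.

11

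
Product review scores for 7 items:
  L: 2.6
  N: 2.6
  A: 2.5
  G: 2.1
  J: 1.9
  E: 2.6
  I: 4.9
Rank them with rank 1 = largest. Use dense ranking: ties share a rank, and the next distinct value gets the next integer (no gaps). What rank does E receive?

2

Sorted (descending): 4.9, 2.6, 2.6, 2.6, 2.5, 2.1, 1.9
The 3 values of 2.6 share dense rank 2.
Remaining distinct values take the next consecutive integers.
E has value 2.6 → rank 2.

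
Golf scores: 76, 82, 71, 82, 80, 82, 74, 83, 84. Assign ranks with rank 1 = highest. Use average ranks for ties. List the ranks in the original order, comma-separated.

7, 4, 9, 4, 6, 4, 8, 2, 1

Sorted (descending): 84, 83, 82, 82, 82, 80, 76, 74, 71
The 3 values of 82 occupy positions 3–5 → average rank 4.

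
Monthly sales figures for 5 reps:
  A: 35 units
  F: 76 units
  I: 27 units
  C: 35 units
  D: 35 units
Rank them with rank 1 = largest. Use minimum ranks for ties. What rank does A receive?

Sorted (descending): 76, 35, 35, 35, 27
The 3 values of 35 occupy positions 2–4 → each gets rank 2.
A has value 35 units → rank 2.

2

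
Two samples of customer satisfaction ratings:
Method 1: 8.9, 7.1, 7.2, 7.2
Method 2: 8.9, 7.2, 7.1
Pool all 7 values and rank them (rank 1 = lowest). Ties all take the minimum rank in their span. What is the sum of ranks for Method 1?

Sorted (ascending): 7.1, 7.1, 7.2, 7.2, 7.2, 8.9, 8.9
The 2 values of 7.1 occupy positions 1–2 → each gets rank 1.
The 3 values of 7.2 occupy positions 3–5 → each gets rank 3.
The 2 values of 8.9 occupy positions 6–7 → each gets rank 6.
Method 1 values → pooled ranks: 8.9→6, 7.1→1, 7.2→3, 7.2→3
Rank sum = 6 + 1 + 3 + 3 = 13

13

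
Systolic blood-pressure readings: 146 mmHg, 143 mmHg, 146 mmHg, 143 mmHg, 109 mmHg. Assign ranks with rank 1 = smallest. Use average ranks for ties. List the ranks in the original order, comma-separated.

Sorted (ascending): 109, 143, 143, 146, 146
The 2 values of 143 occupy positions 2–3 → average rank (2+3)/2 = 2.5.
The 2 values of 146 occupy positions 4–5 → average rank (4+5)/2 = 4.5.

4.5, 2.5, 4.5, 2.5, 1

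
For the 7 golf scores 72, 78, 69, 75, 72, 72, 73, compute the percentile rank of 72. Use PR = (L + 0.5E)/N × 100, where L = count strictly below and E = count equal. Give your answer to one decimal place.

35.7

N = 7.
Strictly below 72: 1. Equal to 72: 3.
PR = (1 + 0.5·3)/7 × 100 = 35.7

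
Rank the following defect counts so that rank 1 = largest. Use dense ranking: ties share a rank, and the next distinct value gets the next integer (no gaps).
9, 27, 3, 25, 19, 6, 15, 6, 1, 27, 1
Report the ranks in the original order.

Sorted (descending): 27, 27, 25, 19, 15, 9, 6, 6, 3, 1, 1
The 2 values of 27 share dense rank 1.
The 2 values of 6 share dense rank 6.
The 2 values of 1 share dense rank 8.
Remaining distinct values take the next consecutive integers.

5, 1, 7, 2, 3, 6, 4, 6, 8, 1, 8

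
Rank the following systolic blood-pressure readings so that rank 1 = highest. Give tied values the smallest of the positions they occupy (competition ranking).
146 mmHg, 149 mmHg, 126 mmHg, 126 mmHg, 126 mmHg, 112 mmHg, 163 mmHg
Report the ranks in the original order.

3, 2, 4, 4, 4, 7, 1

Sorted (descending): 163, 149, 146, 126, 126, 126, 112
The 3 values of 126 occupy positions 4–6 → each gets rank 4.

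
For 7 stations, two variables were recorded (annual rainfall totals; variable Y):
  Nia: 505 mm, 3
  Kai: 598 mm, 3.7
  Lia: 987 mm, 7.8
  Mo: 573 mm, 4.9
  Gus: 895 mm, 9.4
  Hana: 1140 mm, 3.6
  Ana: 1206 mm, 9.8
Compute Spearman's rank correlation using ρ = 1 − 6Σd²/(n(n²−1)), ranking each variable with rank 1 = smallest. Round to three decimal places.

Ranks of variable 1: 1, 3, 5, 2, 4, 6, 7
Ranks of variable 2: 1, 3, 5, 4, 6, 2, 7
d = r₁ − r₂: 0, 0, 0, -2, -2, 4, 0
d²: 0, 0, 0, 4, 4, 16, 0; Σd² = 24
ρ = 1 − 6·24/(7·48) = 1 − 144/336 = 0.571

0.571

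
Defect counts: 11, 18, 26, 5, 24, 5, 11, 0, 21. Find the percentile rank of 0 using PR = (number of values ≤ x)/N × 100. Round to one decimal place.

11.1

N = 9.
Strictly below 0: 0. Equal to 0: 1.
PR = 1/9 × 100 = 11.1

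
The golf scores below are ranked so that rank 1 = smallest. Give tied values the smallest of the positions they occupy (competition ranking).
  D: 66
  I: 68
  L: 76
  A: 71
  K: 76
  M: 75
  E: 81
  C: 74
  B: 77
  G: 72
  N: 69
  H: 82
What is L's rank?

8

Sorted (ascending): 66, 68, 69, 71, 72, 74, 75, 76, 76, 77, 81, 82
The 2 values of 76 occupy positions 8–9 → each gets rank 8.
L has value 76 → rank 8.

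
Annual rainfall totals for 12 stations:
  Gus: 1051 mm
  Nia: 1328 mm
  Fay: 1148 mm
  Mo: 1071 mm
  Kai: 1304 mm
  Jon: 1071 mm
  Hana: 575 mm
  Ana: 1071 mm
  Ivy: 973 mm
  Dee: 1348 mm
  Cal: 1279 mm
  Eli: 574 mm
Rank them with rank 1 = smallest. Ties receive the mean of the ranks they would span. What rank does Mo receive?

6

Sorted (ascending): 574, 575, 973, 1051, 1071, 1071, 1071, 1148, 1279, 1304, 1328, 1348
The 3 values of 1071 occupy positions 5–7 → average rank 6.
Mo has value 1071 mm → rank 6.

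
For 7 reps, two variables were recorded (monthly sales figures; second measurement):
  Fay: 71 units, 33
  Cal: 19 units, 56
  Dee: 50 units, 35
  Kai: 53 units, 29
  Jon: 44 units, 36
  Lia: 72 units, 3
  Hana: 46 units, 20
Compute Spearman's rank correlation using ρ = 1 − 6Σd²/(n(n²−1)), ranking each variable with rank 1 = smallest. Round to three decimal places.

-0.750

Ranks of variable 1: 6, 1, 4, 5, 2, 7, 3
Ranks of variable 2: 4, 7, 5, 3, 6, 1, 2
d = r₁ − r₂: 2, -6, -1, 2, -4, 6, 1
d²: 4, 36, 1, 4, 16, 36, 1; Σd² = 98
ρ = 1 − 6·98/(7·48) = 1 − 588/336 = -0.750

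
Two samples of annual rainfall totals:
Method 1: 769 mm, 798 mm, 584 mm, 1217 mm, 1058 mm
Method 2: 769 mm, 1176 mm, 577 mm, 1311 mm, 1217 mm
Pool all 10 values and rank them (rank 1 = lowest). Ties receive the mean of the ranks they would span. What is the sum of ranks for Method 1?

25

Sorted (ascending): 577, 584, 769, 769, 798, 1058, 1176, 1217, 1217, 1311
The 2 values of 769 occupy positions 3–4 → average rank (3+4)/2 = 3.5.
The 2 values of 1217 occupy positions 8–9 → average rank (8+9)/2 = 8.5.
Method 1 values → pooled ranks: 769→3.5, 798→5, 584→2, 1217→8.5, 1058→6
Rank sum = 3.5 + 5 + 2 + 8.5 + 6 = 25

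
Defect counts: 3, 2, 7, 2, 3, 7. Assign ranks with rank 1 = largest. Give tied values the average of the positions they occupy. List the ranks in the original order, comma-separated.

3.5, 5.5, 1.5, 5.5, 3.5, 1.5

Sorted (descending): 7, 7, 3, 3, 2, 2
The 2 values of 7 occupy positions 1–2 → average rank (1+2)/2 = 1.5.
The 2 values of 3 occupy positions 3–4 → average rank (3+4)/2 = 3.5.
The 2 values of 2 occupy positions 5–6 → average rank (5+6)/2 = 5.5.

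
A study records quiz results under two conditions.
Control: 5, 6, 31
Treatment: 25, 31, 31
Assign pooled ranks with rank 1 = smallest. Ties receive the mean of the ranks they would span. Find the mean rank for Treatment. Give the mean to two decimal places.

Sorted (ascending): 5, 6, 25, 31, 31, 31
The 3 values of 31 occupy positions 4–6 → average rank 5.
Treatment values → pooled ranks: 25→3, 31→5, 31→5
Mean rank = (3 + 5 + 5) / 3 = 4.33

4.33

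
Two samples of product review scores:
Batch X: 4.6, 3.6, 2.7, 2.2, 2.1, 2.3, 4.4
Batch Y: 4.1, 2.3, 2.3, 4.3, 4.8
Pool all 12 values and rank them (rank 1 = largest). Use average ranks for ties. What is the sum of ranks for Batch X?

Sorted (descending): 4.8, 4.6, 4.4, 4.3, 4.1, 3.6, 2.7, 2.3, 2.3, 2.3, 2.2, 2.1
The 3 values of 2.3 occupy positions 8–10 → average rank 9.
Batch X values → pooled ranks: 4.6→2, 3.6→6, 2.7→7, 2.2→11, 2.1→12, 2.3→9, 4.4→3
Rank sum = 2 + 6 + 7 + 11 + 12 + 9 + 3 = 50

50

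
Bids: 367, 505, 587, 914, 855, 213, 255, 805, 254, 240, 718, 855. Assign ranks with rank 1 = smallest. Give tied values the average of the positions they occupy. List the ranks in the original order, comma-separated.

5, 6, 7, 12, 10.5, 1, 4, 9, 3, 2, 8, 10.5

Sorted (ascending): 213, 240, 254, 255, 367, 505, 587, 718, 805, 855, 855, 914
The 2 values of 855 occupy positions 10–11 → average rank (10+11)/2 = 10.5.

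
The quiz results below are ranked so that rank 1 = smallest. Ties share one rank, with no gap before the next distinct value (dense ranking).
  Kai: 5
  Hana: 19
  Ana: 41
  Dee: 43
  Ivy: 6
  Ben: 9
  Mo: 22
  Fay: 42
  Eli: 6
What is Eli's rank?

Sorted (ascending): 5, 6, 6, 9, 19, 22, 41, 42, 43
The 2 values of 6 share dense rank 2.
Remaining distinct values take the next consecutive integers.
Eli has value 6 → rank 2.

2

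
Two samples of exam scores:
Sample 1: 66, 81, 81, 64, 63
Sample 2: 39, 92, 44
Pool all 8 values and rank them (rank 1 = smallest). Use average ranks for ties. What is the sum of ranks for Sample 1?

Sorted (ascending): 39, 44, 63, 64, 66, 81, 81, 92
The 2 values of 81 occupy positions 6–7 → average rank (6+7)/2 = 6.5.
Sample 1 values → pooled ranks: 66→5, 81→6.5, 81→6.5, 64→4, 63→3
Rank sum = 5 + 6.5 + 6.5 + 4 + 3 = 25

25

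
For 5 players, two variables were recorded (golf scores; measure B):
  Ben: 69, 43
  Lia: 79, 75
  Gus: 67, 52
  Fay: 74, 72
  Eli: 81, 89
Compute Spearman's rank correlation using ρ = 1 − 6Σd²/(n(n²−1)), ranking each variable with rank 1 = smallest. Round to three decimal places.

Ranks of variable 1: 2, 4, 1, 3, 5
Ranks of variable 2: 1, 4, 2, 3, 5
d = r₁ − r₂: 1, 0, -1, 0, 0
d²: 1, 0, 1, 0, 0; Σd² = 2
ρ = 1 − 6·2/(5·24) = 1 − 12/120 = 0.900

0.900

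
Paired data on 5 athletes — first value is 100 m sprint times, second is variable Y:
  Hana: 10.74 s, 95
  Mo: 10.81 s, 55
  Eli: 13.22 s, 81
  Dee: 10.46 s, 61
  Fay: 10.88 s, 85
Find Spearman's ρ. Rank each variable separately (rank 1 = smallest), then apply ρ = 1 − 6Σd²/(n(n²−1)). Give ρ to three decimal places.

0.100

Ranks of variable 1: 2, 3, 5, 1, 4
Ranks of variable 2: 5, 1, 3, 2, 4
d = r₁ − r₂: -3, 2, 2, -1, 0
d²: 9, 4, 4, 1, 0; Σd² = 18
ρ = 1 − 6·18/(5·24) = 1 − 108/120 = 0.100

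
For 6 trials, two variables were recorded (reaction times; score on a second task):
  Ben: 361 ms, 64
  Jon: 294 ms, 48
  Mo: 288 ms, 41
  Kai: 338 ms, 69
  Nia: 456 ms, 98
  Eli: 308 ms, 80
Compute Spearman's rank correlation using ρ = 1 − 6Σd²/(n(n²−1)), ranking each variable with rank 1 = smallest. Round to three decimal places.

Ranks of variable 1: 5, 2, 1, 4, 6, 3
Ranks of variable 2: 3, 2, 1, 4, 6, 5
d = r₁ − r₂: 2, 0, 0, 0, 0, -2
d²: 4, 0, 0, 0, 0, 4; Σd² = 8
ρ = 1 − 6·8/(6·35) = 1 − 48/210 = 0.771

0.771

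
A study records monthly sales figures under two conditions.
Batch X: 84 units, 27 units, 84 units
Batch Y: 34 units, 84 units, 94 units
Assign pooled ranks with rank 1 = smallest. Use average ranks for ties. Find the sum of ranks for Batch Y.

12

Sorted (ascending): 27, 34, 84, 84, 84, 94
The 3 values of 84 occupy positions 3–5 → average rank 4.
Batch Y values → pooled ranks: 34→2, 84→4, 94→6
Rank sum = 2 + 4 + 6 = 12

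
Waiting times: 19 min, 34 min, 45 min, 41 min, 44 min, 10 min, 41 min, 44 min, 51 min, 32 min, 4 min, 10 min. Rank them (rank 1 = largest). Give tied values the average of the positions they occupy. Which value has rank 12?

4

Sorted (descending): 51, 45, 44, 44, 41, 41, 34, 32, 19, 10, 10, 4
The 2 values of 44 occupy positions 3–4 → average rank (3+4)/2 = 3.5.
The 2 values of 41 occupy positions 5–6 → average rank (5+6)/2 = 5.5.
The 2 values of 10 occupy positions 10–11 → average rank (10+11)/2 = 10.5.
Rank 12 → value 4.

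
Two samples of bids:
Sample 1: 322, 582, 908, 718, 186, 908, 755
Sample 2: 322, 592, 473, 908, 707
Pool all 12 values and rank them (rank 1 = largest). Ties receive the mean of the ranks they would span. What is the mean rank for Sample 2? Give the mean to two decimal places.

Sorted (descending): 908, 908, 908, 755, 718, 707, 592, 582, 473, 322, 322, 186
The 3 values of 908 occupy positions 1–3 → average rank 2.
The 2 values of 322 occupy positions 10–11 → average rank (10+11)/2 = 10.5.
Sample 2 values → pooled ranks: 322→10.5, 592→7, 473→9, 908→2, 707→6
Mean rank = (10.5 + 7 + 9 + 2 + 6) / 5 = 6.90

6.90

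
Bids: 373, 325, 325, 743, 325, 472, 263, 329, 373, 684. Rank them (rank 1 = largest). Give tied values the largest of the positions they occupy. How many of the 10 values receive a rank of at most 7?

Sorted (descending): 743, 684, 472, 373, 373, 329, 325, 325, 325, 263
The 2 values of 373 occupy positions 4–5 → each gets rank 5.
The 3 values of 325 occupy positions 7–9 → each gets rank 9.
Ranks ≤ 7: {1, 2, 3, 5, 5, 6} → 6 values.

6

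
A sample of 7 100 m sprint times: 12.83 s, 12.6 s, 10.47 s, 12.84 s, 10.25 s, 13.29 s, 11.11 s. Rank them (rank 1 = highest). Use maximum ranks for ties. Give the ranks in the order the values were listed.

Sorted (descending): 13.29, 12.84, 12.83, 12.6, 11.11, 10.47, 10.25
No ties — each value takes its position as its rank.

3, 4, 6, 2, 7, 1, 5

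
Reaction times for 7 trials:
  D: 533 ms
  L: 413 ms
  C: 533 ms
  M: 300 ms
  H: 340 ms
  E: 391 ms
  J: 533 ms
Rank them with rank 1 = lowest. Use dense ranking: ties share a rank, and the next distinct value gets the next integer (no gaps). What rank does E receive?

3

Sorted (ascending): 300, 340, 391, 413, 533, 533, 533
The 3 values of 533 share dense rank 5.
Remaining distinct values take the next consecutive integers.
E has value 391 ms → rank 3.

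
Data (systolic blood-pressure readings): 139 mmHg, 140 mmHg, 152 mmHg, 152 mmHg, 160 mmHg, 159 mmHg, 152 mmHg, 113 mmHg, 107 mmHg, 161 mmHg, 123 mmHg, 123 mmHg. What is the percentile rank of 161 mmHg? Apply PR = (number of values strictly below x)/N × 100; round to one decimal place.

91.7

N = 12.
Strictly below 161: 11. Equal to 161: 1.
PR = 11/12 × 100 = 91.7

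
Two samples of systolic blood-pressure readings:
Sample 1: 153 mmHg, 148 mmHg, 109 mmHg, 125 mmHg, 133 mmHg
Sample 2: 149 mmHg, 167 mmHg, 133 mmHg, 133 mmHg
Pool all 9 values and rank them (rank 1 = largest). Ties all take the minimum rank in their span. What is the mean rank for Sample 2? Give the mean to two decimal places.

3.50

Sorted (descending): 167, 153, 149, 148, 133, 133, 133, 125, 109
The 3 values of 133 occupy positions 5–7 → each gets rank 5.
Sample 2 values → pooled ranks: 149→3, 167→1, 133→5, 133→5
Mean rank = (3 + 1 + 5 + 5) / 4 = 3.50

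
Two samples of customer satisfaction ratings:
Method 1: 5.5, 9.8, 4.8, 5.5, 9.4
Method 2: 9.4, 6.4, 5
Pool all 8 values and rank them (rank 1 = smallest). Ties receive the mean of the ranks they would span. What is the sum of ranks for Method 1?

22.5

Sorted (ascending): 4.8, 5, 5.5, 5.5, 6.4, 9.4, 9.4, 9.8
The 2 values of 5.5 occupy positions 3–4 → average rank (3+4)/2 = 3.5.
The 2 values of 9.4 occupy positions 6–7 → average rank (6+7)/2 = 6.5.
Method 1 values → pooled ranks: 5.5→3.5, 9.8→8, 4.8→1, 5.5→3.5, 9.4→6.5
Rank sum = 3.5 + 8 + 1 + 3.5 + 6.5 = 22.5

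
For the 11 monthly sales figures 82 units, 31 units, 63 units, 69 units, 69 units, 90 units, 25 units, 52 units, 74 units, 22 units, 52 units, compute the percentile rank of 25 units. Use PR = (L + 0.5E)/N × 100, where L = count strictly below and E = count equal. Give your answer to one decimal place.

N = 11.
Strictly below 25: 1. Equal to 25: 1.
PR = (1 + 0.5·1)/11 × 100 = 13.6

13.6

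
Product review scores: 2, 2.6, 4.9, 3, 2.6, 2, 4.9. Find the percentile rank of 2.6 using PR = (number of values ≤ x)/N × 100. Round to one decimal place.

N = 7.
Strictly below 2.6: 2. Equal to 2.6: 2.
PR = 4/7 × 100 = 57.1

57.1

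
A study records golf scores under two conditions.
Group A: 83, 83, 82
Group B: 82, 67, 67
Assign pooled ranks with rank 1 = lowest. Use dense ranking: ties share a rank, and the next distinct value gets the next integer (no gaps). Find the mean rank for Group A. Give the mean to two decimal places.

2.67

Sorted (ascending): 67, 67, 82, 82, 83, 83
The 2 values of 67 share dense rank 1.
The 2 values of 82 share dense rank 2.
The 2 values of 83 share dense rank 3.
Group A values → pooled ranks: 83→3, 83→3, 82→2
Mean rank = (3 + 3 + 2) / 3 = 2.67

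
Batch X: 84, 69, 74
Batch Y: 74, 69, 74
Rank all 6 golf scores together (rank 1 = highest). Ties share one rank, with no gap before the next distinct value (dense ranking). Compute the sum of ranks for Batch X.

6

Sorted (descending): 84, 74, 74, 74, 69, 69
The 3 values of 74 share dense rank 2.
The 2 values of 69 share dense rank 3.
Remaining distinct values take the next consecutive integers.
Batch X values → pooled ranks: 84→1, 69→3, 74→2
Rank sum = 1 + 3 + 2 = 6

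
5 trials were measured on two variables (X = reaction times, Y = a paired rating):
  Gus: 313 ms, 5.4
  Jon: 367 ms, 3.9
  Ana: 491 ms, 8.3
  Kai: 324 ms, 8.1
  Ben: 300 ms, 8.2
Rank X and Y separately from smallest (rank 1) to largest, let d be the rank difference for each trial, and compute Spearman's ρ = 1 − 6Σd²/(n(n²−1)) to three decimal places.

Ranks of variable 1: 2, 4, 5, 3, 1
Ranks of variable 2: 2, 1, 5, 3, 4
d = r₁ − r₂: 0, 3, 0, 0, -3
d²: 0, 9, 0, 0, 9; Σd² = 18
ρ = 1 − 6·18/(5·24) = 1 − 108/120 = 0.100

0.100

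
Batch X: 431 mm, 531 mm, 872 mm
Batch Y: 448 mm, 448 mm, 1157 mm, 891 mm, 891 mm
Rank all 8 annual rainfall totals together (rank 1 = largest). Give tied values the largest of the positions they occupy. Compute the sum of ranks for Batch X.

17

Sorted (descending): 1157, 891, 891, 872, 531, 448, 448, 431
The 2 values of 891 occupy positions 2–3 → each gets rank 3.
The 2 values of 448 occupy positions 6–7 → each gets rank 7.
Batch X values → pooled ranks: 431→8, 531→5, 872→4
Rank sum = 8 + 5 + 4 = 17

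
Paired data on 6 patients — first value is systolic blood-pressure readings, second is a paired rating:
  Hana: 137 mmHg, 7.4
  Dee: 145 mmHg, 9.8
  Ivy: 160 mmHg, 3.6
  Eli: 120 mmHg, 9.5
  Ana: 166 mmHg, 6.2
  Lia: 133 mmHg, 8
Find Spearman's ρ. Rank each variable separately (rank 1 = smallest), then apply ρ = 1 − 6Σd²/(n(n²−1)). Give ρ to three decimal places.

Ranks of variable 1: 3, 4, 5, 1, 6, 2
Ranks of variable 2: 3, 6, 1, 5, 2, 4
d = r₁ − r₂: 0, -2, 4, -4, 4, -2
d²: 0, 4, 16, 16, 16, 4; Σd² = 56
ρ = 1 − 6·56/(6·35) = 1 − 336/210 = -0.600

-0.600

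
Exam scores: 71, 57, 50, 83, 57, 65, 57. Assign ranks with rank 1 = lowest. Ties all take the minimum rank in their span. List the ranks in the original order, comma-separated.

Sorted (ascending): 50, 57, 57, 57, 65, 71, 83
The 3 values of 57 occupy positions 2–4 → each gets rank 2.

6, 2, 1, 7, 2, 5, 2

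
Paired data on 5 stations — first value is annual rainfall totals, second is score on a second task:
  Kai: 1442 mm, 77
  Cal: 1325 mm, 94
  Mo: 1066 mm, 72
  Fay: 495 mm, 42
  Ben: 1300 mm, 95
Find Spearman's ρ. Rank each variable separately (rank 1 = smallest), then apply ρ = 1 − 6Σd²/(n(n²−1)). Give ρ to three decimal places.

0.600

Ranks of variable 1: 5, 4, 2, 1, 3
Ranks of variable 2: 3, 4, 2, 1, 5
d = r₁ − r₂: 2, 0, 0, 0, -2
d²: 4, 0, 0, 0, 4; Σd² = 8
ρ = 1 − 6·8/(5·24) = 1 − 48/120 = 0.600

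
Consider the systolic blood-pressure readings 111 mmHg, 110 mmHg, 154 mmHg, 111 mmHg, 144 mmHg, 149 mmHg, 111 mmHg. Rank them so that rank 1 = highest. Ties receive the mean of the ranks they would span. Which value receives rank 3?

144

Sorted (descending): 154, 149, 144, 111, 111, 111, 110
The 3 values of 111 occupy positions 4–6 → average rank 5.
Rank 3 → value 144.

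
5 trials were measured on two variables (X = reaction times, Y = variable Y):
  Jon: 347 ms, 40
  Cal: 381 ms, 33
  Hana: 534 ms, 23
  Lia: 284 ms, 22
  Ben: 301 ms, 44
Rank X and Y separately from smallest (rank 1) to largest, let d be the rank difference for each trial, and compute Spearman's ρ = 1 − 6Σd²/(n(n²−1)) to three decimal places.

0.000

Ranks of variable 1: 3, 4, 5, 1, 2
Ranks of variable 2: 4, 3, 2, 1, 5
d = r₁ − r₂: -1, 1, 3, 0, -3
d²: 1, 1, 9, 0, 9; Σd² = 20
ρ = 1 − 6·20/(5·24) = 1 − 120/120 = 0.000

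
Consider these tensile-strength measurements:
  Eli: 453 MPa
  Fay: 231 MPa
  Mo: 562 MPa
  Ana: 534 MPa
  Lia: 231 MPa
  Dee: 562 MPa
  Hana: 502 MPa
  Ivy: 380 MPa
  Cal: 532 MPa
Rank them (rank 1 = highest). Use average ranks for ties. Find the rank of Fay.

8.5

Sorted (descending): 562, 562, 534, 532, 502, 453, 380, 231, 231
The 2 values of 562 occupy positions 1–2 → average rank (1+2)/2 = 1.5.
The 2 values of 231 occupy positions 8–9 → average rank (8+9)/2 = 8.5.
Fay has value 231 MPa → rank 8.5.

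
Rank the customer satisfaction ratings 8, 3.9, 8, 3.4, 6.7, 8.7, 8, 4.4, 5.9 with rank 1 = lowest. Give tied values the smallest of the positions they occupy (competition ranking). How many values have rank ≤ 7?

Sorted (ascending): 3.4, 3.9, 4.4, 5.9, 6.7, 8, 8, 8, 8.7
The 3 values of 8 occupy positions 6–8 → each gets rank 6.
Ranks ≤ 7: {1, 2, 3, 4, 5, 6, 6, 6} → 8 values.

8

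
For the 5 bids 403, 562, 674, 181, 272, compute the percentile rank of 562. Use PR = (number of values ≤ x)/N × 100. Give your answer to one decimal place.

80.0

N = 5.
Strictly below 562: 3. Equal to 562: 1.
PR = 4/5 × 100 = 80.0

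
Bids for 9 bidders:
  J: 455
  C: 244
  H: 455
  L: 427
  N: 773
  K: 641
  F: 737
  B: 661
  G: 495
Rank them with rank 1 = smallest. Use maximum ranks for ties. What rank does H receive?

Sorted (ascending): 244, 427, 455, 455, 495, 641, 661, 737, 773
The 2 values of 455 occupy positions 3–4 → each gets rank 4.
H has value 455 → rank 4.

4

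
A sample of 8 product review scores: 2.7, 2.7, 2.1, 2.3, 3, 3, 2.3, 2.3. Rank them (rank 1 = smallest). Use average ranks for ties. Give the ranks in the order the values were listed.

Sorted (ascending): 2.1, 2.3, 2.3, 2.3, 2.7, 2.7, 3, 3
The 3 values of 2.3 occupy positions 2–4 → average rank 3.
The 2 values of 2.7 occupy positions 5–6 → average rank (5+6)/2 = 5.5.
The 2 values of 3 occupy positions 7–8 → average rank (7+8)/2 = 7.5.

5.5, 5.5, 1, 3, 7.5, 7.5, 3, 3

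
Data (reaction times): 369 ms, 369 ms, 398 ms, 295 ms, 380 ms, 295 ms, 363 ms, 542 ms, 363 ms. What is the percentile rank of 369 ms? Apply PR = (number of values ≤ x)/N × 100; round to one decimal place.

66.7

N = 9.
Strictly below 369: 4. Equal to 369: 2.
PR = 6/9 × 100 = 66.7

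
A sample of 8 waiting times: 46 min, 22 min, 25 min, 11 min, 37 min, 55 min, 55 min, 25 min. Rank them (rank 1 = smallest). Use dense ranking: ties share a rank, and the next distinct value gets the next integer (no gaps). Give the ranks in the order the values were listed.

5, 2, 3, 1, 4, 6, 6, 3

Sorted (ascending): 11, 22, 25, 25, 37, 46, 55, 55
The 2 values of 25 share dense rank 3.
The 2 values of 55 share dense rank 6.
Remaining distinct values take the next consecutive integers.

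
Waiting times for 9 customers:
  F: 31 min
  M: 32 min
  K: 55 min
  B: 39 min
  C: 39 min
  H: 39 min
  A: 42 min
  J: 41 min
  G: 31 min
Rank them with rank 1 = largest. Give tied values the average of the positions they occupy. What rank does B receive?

Sorted (descending): 55, 42, 41, 39, 39, 39, 32, 31, 31
The 3 values of 39 occupy positions 4–6 → average rank 5.
The 2 values of 31 occupy positions 8–9 → average rank (8+9)/2 = 8.5.
B has value 39 min → rank 5.

5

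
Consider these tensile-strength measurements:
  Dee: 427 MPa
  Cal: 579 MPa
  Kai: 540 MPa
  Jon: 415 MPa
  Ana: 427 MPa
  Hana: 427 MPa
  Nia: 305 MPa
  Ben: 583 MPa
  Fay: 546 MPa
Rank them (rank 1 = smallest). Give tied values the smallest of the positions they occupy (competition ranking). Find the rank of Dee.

3

Sorted (ascending): 305, 415, 427, 427, 427, 540, 546, 579, 583
The 3 values of 427 occupy positions 3–5 → each gets rank 3.
Dee has value 427 MPa → rank 3.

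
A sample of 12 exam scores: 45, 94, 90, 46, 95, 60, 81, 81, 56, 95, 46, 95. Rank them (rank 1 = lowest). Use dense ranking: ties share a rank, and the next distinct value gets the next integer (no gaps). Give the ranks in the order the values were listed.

Sorted (ascending): 45, 46, 46, 56, 60, 81, 81, 90, 94, 95, 95, 95
The 2 values of 46 share dense rank 2.
The 2 values of 81 share dense rank 5.
The 3 values of 95 share dense rank 8.
Remaining distinct values take the next consecutive integers.

1, 7, 6, 2, 8, 4, 5, 5, 3, 8, 2, 8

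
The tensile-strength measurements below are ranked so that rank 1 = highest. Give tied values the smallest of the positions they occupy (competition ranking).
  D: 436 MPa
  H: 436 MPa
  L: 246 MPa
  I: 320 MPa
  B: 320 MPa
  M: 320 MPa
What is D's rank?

1

Sorted (descending): 436, 436, 320, 320, 320, 246
The 2 values of 436 occupy positions 1–2 → each gets rank 1.
The 3 values of 320 occupy positions 3–5 → each gets rank 3.
D has value 436 MPa → rank 1.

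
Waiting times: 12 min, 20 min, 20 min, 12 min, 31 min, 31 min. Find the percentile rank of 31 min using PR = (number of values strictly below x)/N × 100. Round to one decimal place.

66.7

N = 6.
Strictly below 31: 4. Equal to 31: 2.
PR = 4/6 × 100 = 66.7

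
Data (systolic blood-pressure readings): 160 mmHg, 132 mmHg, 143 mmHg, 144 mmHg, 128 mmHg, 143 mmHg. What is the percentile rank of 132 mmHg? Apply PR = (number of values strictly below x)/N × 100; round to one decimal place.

16.7

N = 6.
Strictly below 132: 1. Equal to 132: 1.
PR = 1/6 × 100 = 16.7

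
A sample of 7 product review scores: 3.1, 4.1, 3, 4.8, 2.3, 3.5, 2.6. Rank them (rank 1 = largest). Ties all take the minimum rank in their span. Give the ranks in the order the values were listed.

Sorted (descending): 4.8, 4.1, 3.5, 3.1, 3, 2.6, 2.3
No ties — each value takes its position as its rank.

4, 2, 5, 1, 7, 3, 6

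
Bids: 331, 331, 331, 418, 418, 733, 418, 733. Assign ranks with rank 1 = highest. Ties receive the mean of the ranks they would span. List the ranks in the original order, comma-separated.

Sorted (descending): 733, 733, 418, 418, 418, 331, 331, 331
The 2 values of 733 occupy positions 1–2 → average rank (1+2)/2 = 1.5.
The 3 values of 418 occupy positions 3–5 → average rank 4.
The 3 values of 331 occupy positions 6–8 → average rank 7.

7, 7, 7, 4, 4, 1.5, 4, 1.5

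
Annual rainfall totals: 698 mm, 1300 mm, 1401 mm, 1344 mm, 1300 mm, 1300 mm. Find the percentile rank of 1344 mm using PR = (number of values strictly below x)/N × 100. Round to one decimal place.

N = 6.
Strictly below 1344: 4. Equal to 1344: 1.
PR = 4/6 × 100 = 66.7

66.7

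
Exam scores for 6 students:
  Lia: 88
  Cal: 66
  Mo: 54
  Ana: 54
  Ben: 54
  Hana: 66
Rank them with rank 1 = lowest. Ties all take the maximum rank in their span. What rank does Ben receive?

3

Sorted (ascending): 54, 54, 54, 66, 66, 88
The 3 values of 54 occupy positions 1–3 → each gets rank 3.
The 2 values of 66 occupy positions 4–5 → each gets rank 5.
Ben has value 54 → rank 3.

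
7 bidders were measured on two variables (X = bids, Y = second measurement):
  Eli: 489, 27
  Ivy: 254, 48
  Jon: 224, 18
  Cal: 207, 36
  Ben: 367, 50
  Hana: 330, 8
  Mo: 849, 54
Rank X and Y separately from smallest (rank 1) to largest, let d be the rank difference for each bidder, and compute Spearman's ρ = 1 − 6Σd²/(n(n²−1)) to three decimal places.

Ranks of variable 1: 6, 3, 2, 1, 5, 4, 7
Ranks of variable 2: 3, 5, 2, 4, 6, 1, 7
d = r₁ − r₂: 3, -2, 0, -3, -1, 3, 0
d²: 9, 4, 0, 9, 1, 9, 0; Σd² = 32
ρ = 1 − 6·32/(7·48) = 1 − 192/336 = 0.429

0.429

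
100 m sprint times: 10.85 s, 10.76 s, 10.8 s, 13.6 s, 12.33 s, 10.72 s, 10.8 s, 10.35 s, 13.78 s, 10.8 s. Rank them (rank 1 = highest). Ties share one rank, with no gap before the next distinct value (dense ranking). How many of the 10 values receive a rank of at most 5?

7

Sorted (descending): 13.78, 13.6, 12.33, 10.85, 10.8, 10.8, 10.8, 10.76, 10.72, 10.35
The 3 values of 10.8 share dense rank 5.
Remaining distinct values take the next consecutive integers.
Ranks ≤ 5: {1, 2, 3, 4, 5, 5, 5} → 7 values.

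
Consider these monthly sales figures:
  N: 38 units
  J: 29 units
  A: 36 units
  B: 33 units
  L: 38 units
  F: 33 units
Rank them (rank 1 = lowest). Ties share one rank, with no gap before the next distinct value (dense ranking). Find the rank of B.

2

Sorted (ascending): 29, 33, 33, 36, 38, 38
The 2 values of 33 share dense rank 2.
The 2 values of 38 share dense rank 4.
Remaining distinct values take the next consecutive integers.
B has value 33 units → rank 2.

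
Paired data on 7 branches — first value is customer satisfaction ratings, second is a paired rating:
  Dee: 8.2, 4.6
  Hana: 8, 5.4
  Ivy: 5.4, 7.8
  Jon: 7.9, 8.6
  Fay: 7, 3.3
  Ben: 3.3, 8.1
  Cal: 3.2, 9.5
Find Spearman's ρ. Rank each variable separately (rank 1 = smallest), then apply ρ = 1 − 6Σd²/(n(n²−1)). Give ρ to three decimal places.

-0.607

Ranks of variable 1: 7, 6, 3, 5, 4, 2, 1
Ranks of variable 2: 2, 3, 4, 6, 1, 5, 7
d = r₁ − r₂: 5, 3, -1, -1, 3, -3, -6
d²: 25, 9, 1, 1, 9, 9, 36; Σd² = 90
ρ = 1 − 6·90/(7·48) = 1 − 540/336 = -0.607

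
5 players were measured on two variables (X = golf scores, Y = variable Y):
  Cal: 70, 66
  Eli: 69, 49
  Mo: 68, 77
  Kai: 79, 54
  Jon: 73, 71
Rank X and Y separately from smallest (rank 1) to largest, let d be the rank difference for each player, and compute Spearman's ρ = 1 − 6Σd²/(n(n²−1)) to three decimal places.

Ranks of variable 1: 3, 2, 1, 5, 4
Ranks of variable 2: 3, 1, 5, 2, 4
d = r₁ − r₂: 0, 1, -4, 3, 0
d²: 0, 1, 16, 9, 0; Σd² = 26
ρ = 1 − 6·26/(5·24) = 1 − 156/120 = -0.300

-0.300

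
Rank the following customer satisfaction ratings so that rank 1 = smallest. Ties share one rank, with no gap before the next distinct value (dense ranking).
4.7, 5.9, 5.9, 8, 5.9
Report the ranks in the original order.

1, 2, 2, 3, 2

Sorted (ascending): 4.7, 5.9, 5.9, 5.9, 8
The 3 values of 5.9 share dense rank 2.
Remaining distinct values take the next consecutive integers.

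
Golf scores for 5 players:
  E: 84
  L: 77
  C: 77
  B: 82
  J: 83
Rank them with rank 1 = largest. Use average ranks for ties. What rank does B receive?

3

Sorted (descending): 84, 83, 82, 77, 77
The 2 values of 77 occupy positions 4–5 → average rank (4+5)/2 = 4.5.
B has value 82 → rank 3.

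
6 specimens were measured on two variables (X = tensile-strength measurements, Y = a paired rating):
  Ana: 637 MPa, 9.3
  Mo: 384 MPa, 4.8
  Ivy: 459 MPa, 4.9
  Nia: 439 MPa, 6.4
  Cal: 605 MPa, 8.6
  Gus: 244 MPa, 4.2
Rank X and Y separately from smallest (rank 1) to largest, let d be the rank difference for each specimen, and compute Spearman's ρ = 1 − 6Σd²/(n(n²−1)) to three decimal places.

Ranks of variable 1: 6, 2, 4, 3, 5, 1
Ranks of variable 2: 6, 2, 3, 4, 5, 1
d = r₁ − r₂: 0, 0, 1, -1, 0, 0
d²: 0, 0, 1, 1, 0, 0; Σd² = 2
ρ = 1 − 6·2/(6·35) = 1 − 12/210 = 0.943

0.943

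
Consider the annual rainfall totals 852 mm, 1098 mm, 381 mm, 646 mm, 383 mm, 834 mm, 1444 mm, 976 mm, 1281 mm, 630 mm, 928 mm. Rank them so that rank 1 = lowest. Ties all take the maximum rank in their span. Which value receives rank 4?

Sorted (ascending): 381, 383, 630, 646, 834, 852, 928, 976, 1098, 1281, 1444
No ties — each value takes its position as its rank.
Rank 4 → value 646.

646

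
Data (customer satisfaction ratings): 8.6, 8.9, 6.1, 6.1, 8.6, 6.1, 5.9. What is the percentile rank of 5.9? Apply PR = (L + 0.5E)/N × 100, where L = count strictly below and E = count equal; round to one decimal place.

N = 7.
Strictly below 5.9: 0. Equal to 5.9: 1.
PR = (0 + 0.5·1)/7 × 100 = 7.1

7.1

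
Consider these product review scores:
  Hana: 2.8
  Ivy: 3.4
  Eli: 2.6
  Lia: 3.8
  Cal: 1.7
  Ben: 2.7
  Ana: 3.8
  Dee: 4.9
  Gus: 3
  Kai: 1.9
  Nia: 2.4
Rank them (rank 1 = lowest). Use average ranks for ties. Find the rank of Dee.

11

Sorted (ascending): 1.7, 1.9, 2.4, 2.6, 2.7, 2.8, 3, 3.4, 3.8, 3.8, 4.9
The 2 values of 3.8 occupy positions 9–10 → average rank (9+10)/2 = 9.5.
Dee has value 4.9 → rank 11.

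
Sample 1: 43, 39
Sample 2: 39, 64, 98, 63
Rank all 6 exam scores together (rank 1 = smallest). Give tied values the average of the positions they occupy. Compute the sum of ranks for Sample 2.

16.5

Sorted (ascending): 39, 39, 43, 63, 64, 98
The 2 values of 39 occupy positions 1–2 → average rank (1+2)/2 = 1.5.
Sample 2 values → pooled ranks: 39→1.5, 64→5, 98→6, 63→4
Rank sum = 1.5 + 5 + 6 + 4 = 16.5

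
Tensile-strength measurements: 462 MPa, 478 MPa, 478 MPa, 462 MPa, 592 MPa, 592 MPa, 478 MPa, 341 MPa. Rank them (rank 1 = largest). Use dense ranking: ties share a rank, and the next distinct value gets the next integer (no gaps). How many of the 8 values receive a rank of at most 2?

Sorted (descending): 592, 592, 478, 478, 478, 462, 462, 341
The 2 values of 592 share dense rank 1.
The 3 values of 478 share dense rank 2.
The 2 values of 462 share dense rank 3.
Remaining distinct values take the next consecutive integers.
Ranks ≤ 2: {1, 1, 2, 2, 2} → 5 values.

5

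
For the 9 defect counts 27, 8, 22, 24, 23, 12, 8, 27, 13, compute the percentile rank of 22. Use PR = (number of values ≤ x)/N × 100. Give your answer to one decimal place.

55.6

N = 9.
Strictly below 22: 4. Equal to 22: 1.
PR = 5/9 × 100 = 55.6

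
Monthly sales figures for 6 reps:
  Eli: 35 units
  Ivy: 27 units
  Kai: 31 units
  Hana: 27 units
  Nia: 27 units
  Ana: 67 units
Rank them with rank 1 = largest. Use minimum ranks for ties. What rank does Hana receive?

4

Sorted (descending): 67, 35, 31, 27, 27, 27
The 3 values of 27 occupy positions 4–6 → each gets rank 4.
Hana has value 27 units → rank 4.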